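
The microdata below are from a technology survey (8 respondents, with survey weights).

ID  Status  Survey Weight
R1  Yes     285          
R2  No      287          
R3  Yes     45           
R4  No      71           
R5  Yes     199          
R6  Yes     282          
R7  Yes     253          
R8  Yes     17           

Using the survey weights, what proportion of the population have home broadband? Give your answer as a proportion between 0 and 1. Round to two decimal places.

0.75

Sum of weights for 'Yes' = 285 + 45 + 199 + 282 + 253 + 17 = 1081
Total weight = 285 + 287 + 45 + 71 + 199 + 282 + 253 + 17 = 1439
Weighted proportion = 1081 / 1439 = 0.75121612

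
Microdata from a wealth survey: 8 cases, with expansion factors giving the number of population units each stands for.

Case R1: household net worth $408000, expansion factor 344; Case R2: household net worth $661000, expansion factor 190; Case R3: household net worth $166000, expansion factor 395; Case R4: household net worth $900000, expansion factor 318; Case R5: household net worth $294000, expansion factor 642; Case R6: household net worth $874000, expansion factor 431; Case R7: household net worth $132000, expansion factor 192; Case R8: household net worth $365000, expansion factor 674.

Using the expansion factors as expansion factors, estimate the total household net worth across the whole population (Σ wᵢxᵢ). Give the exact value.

1454508000

Weighted total = 408000×344 + 661000×190 + 166000×395 + 900000×318 + 294000×642 + 874000×431 + 132000×192 + 365000×674
  = 1454508000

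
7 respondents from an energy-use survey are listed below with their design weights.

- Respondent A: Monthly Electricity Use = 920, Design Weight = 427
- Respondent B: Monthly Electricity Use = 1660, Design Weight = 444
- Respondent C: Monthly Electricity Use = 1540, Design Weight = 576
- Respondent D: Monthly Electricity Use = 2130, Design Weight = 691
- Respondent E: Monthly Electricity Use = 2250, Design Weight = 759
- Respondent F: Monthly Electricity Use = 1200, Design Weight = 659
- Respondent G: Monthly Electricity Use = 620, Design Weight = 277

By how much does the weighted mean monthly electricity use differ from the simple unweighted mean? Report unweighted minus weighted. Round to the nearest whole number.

-133

Unweighted sum = 920 + 1660 + 1540 + 2130 + 2250 + 1200 + 620 = 10320
Unweighted mean = 10320 / 7 = 1474.2857
Weighted sum = 6159040
Sum of weights = 427 + 444 + 576 + 691 + 759 + 659 + 277 = 3833
Weighted mean = 6159040 / 3833 = 1606.8458
Difference (unweighted minus weighted) = -132.5601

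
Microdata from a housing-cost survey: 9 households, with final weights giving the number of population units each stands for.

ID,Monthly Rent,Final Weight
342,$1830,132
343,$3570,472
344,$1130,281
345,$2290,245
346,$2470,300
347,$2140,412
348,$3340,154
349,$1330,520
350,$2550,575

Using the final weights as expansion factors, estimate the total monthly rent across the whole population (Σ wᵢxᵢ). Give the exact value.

Weighted total = 1830×132 + 3570×472 + 1130×281 + 2290×245 + 2470×300 + 2140×412 + 3340×154 + 1330×520 + 2550×575
  = 241560 + 1685040 + 317530 + 561050 + 741000 + 881680 + 514360 + 691600 + 1466250 = 7100070

7100070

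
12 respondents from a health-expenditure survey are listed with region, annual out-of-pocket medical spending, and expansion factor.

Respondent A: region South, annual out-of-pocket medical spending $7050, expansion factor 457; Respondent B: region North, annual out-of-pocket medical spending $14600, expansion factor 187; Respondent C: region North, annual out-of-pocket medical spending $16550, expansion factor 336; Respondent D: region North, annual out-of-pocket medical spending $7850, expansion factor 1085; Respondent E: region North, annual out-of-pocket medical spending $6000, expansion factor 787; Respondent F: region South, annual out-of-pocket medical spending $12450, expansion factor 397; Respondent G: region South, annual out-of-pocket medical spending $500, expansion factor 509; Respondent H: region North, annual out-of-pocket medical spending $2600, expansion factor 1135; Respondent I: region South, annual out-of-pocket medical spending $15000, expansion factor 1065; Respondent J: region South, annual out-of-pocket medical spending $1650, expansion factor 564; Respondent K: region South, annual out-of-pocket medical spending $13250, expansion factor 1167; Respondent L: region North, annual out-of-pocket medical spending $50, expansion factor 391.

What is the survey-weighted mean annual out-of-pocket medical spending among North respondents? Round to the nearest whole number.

6249

North rows: B, C, D, E, H, L
Weighted sum = 14600×187 + 16550×336 + 7850×1085 + 6000×787 + 2600×1135 + 50×391
  = 2730200 + 5560800 + 8517250 + 4722000 + 2951000 + 19550 = 24500800
Sum of weights = 187 + 336 + 1085 + 787 + 1135 + 391 = 3921
Weighted mean = 24500800 / 3921 = 6248.61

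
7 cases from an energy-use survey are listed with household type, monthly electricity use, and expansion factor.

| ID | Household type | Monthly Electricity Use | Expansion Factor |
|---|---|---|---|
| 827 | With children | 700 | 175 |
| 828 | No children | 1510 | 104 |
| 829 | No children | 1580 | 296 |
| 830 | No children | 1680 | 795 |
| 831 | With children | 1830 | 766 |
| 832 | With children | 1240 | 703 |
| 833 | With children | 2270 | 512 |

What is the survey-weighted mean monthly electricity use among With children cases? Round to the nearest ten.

1650

With children rows: 827, 831, 832, 833
Weighted sum = 700×175 + 1830×766 + 1240×703 + 2270×512
  = 3558240
Sum of weights = 175 + 766 + 703 + 512 = 2156
Weighted mean = 3558240 / 2156 = 1650.3896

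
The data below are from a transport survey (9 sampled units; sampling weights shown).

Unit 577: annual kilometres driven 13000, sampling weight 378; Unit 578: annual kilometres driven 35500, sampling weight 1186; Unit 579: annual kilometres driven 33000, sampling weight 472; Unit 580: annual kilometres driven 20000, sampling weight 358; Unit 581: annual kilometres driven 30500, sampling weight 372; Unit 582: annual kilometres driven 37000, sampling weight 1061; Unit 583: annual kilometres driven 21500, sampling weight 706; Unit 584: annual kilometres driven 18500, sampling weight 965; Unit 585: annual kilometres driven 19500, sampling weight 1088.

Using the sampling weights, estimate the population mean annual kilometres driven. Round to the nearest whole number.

Weighted sum = 13000×378 + 35500×1186 + 33000×472 + 20000×358 + 30500×372 + 37000×1061 + 21500×706 + 18500×965 + 19500×1088
  = 174603500
Sum of weights = 6586
Weighted mean = 174603500 / 6586 = 26511.312

26511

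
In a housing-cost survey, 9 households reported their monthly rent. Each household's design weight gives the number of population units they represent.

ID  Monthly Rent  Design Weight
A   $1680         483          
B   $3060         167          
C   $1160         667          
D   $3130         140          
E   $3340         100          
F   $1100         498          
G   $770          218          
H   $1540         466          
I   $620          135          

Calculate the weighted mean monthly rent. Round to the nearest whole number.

Weighted sum = 1680×483 + 3060×167 + 1160×667 + 3130×140 + 3340×100 + 1100×498 + 770×218 + 1540×466 + 620×135
  = 811440 + 511020 + 773720 + 438200 + 334000 + 547800 + 167860 + 717640 + 83700 = 4385380
Sum of weights = 483 + 167 + 667 + 140 + 100 + 498 + 218 + 466 + 135 = 2874
Weighted mean = 4385380 / 2874 = 1525.8803

1526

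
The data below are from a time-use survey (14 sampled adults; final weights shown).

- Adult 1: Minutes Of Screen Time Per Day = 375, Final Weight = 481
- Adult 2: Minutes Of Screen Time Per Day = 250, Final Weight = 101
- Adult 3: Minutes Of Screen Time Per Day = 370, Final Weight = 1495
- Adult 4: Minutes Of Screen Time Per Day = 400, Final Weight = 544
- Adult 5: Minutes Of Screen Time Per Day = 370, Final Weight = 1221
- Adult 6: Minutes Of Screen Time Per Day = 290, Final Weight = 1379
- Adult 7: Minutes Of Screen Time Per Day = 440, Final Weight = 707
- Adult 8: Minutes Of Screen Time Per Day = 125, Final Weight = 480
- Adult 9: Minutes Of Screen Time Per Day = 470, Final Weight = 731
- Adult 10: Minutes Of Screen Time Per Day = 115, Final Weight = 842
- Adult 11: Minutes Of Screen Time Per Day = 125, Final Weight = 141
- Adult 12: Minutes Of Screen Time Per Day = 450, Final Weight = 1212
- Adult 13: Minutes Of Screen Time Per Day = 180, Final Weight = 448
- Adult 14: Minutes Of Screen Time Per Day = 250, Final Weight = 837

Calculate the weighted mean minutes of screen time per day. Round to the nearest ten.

Weighted sum = 3492450
Sum of weights = 10619
Weighted mean = 3492450 / 10619 = 328.8869

330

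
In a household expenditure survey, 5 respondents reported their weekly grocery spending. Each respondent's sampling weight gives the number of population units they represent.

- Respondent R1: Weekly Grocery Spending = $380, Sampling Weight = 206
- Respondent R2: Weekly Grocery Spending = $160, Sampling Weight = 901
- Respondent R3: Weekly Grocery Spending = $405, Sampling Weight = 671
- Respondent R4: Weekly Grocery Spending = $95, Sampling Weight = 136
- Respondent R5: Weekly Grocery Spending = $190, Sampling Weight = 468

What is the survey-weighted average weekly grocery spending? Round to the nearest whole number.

Weighted sum = 380×206 + 160×901 + 405×671 + 95×136 + 190×468
  = 78280 + 144160 + 271755 + 12920 + 88920 = 596035
Sum of weights = 206 + 901 + 671 + 136 + 468 = 2382
Weighted mean = 596035 / 2382 = 250.2246

250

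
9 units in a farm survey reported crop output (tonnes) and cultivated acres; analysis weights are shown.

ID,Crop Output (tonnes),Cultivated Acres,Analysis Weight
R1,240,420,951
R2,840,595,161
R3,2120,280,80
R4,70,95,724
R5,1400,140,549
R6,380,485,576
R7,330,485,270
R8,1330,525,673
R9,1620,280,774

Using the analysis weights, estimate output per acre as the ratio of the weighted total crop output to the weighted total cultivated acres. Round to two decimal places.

2.32

Σ wᵢ·y = 240×951 + 840×161 + 2120×80 + 70×724 + 1400×549 + 380×576 + 330×270 + 1330×673 + 1620×774
  = 228240 + 135240 + 169600 + 50680 + 768600 + 218880 + 89100 + 895090 + 1253880 = 3809310
Σ wᵢ·x = 1643610
Ratio = 3809310 / 1643610 = 2.3176483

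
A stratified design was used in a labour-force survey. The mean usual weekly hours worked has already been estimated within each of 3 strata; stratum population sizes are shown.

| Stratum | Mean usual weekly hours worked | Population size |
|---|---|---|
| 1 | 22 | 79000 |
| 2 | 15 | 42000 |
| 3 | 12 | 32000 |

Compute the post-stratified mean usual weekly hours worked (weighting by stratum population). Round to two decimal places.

17.99

Σ Nₕ·x̄ₕ = 22×79000 + 15×42000 + 12×32000
  = 1738000 + 630000 + 384000 = 2752000
Σ Nₕ = 79000 + 42000 + 32000 = 153000
Overall mean = 2752000 / 153000 = 17.986928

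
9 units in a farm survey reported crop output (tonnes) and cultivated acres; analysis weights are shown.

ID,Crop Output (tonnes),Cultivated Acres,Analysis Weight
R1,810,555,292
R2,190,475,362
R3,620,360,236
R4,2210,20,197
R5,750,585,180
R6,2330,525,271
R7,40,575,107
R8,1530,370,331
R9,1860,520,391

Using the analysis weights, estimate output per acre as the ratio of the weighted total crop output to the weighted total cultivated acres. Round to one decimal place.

Σ wᵢ·y = 810×292 + 190×362 + 620×236 + 2210×197 + 750×180 + 2330×271 + 40×107 + 1530×331 + 1860×391
  = 2891390
Σ wᵢ·x = 555×292 + 475×362 + 360×236 + 20×197 + 585×180 + 525×271 + 575×107 + 370×331 + 520×391
  = 162060 + 171950 + 84960 + 3940 + 105300 + 142275 + 61525 + 122470 + 203320 = 1057800
Ratio = 2891390 / 1057800 = 2.7333995

2.7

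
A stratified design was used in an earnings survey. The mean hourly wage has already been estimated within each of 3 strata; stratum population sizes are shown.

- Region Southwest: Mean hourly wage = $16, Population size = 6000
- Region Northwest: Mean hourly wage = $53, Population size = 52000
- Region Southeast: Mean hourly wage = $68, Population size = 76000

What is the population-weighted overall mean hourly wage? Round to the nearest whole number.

60

Σ Nₕ·x̄ₕ = 16×6000 + 53×52000 + 68×76000
  = 96000 + 2756000 + 5168000 = 8020000
Σ Nₕ = 134000
Overall mean = 8020000 / 134000 = 59.850746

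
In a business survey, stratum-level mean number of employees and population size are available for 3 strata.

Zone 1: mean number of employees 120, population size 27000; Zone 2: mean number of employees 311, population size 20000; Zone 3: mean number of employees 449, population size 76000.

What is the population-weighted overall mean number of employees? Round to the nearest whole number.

354

Σ Nₕ·x̄ₕ = 120×27000 + 311×20000 + 449×76000
  = 3240000 + 6220000 + 34124000 = 43584000
Σ Nₕ = 27000 + 20000 + 76000 = 123000
Overall mean = 43584000 / 123000 = 354.34146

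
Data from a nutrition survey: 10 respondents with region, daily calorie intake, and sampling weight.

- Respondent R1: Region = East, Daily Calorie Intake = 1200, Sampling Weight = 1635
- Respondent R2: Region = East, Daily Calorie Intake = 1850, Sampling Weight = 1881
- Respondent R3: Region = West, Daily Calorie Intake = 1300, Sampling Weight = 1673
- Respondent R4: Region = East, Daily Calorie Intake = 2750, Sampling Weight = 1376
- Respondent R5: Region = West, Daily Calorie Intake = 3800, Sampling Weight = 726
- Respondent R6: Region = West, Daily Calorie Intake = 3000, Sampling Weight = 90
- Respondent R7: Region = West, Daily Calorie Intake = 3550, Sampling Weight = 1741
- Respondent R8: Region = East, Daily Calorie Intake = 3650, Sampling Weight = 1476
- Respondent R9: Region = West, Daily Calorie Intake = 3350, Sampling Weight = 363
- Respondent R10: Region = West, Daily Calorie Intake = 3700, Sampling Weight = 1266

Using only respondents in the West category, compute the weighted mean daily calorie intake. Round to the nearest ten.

West rows: R3, R5, R6, R7, R9, R10
Weighted sum = 1300×1673 + 3800×726 + 3000×90 + 3550×1741 + 3350×363 + 3700×1266
  = 2174900 + 2758800 + 270000 + 6180550 + 1216050 + 4684200 = 17284500
Sum of weights = 1673 + 726 + 90 + 1741 + 363 + 1266 = 5859
Weighted mean = 17284500 / 5859 = 2950.0768

2950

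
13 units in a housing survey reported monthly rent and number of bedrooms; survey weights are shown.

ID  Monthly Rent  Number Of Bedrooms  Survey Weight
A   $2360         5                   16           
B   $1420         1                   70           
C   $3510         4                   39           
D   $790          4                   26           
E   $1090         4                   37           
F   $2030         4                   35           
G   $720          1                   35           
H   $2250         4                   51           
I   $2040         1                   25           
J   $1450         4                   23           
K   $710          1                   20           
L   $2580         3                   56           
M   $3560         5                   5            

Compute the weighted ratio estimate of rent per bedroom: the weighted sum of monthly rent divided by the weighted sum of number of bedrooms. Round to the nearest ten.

640

Σ wᵢ·y = 806750
Σ wᵢ·x = 1267
Ratio = 806750 / 1267 = 636.74033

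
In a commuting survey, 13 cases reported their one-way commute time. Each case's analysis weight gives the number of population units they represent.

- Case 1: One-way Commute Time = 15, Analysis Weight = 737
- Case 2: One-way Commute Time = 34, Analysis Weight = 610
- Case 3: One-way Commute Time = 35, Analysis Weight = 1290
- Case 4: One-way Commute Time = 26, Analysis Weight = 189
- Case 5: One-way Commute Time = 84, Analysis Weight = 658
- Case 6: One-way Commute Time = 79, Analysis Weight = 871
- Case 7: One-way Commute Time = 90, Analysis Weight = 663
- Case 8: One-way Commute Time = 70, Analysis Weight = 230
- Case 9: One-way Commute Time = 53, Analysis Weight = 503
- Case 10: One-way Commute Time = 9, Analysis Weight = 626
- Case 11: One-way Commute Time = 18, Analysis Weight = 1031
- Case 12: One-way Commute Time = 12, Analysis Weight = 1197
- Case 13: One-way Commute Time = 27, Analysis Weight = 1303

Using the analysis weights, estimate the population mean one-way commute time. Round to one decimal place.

38.6

Weighted sum = 382106
Sum of weights = 9908
Weighted mean = 382106 / 9908 = 38.565402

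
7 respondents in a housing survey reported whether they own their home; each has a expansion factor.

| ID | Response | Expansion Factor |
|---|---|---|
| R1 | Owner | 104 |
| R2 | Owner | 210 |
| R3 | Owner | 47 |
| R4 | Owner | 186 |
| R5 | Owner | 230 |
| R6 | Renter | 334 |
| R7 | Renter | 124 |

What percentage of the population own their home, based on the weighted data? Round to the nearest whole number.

Sum of weights for 'Owner' = 104 + 210 + 47 + 186 + 230 = 777
Total weight = 104 + 210 + 47 + 186 + 230 + 334 + 124 = 1235
Weighted proportion = 777 / 1235 = 0.6291498 → 62.91498%

63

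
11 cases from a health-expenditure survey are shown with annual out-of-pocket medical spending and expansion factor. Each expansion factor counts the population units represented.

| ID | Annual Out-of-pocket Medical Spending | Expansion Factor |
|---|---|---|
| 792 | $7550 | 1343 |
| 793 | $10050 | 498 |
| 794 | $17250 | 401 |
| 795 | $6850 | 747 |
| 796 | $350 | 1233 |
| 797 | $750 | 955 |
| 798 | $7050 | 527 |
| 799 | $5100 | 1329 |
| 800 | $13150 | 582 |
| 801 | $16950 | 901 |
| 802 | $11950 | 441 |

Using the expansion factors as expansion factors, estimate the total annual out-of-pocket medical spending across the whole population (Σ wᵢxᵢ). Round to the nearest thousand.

Weighted total = 67015000

67015000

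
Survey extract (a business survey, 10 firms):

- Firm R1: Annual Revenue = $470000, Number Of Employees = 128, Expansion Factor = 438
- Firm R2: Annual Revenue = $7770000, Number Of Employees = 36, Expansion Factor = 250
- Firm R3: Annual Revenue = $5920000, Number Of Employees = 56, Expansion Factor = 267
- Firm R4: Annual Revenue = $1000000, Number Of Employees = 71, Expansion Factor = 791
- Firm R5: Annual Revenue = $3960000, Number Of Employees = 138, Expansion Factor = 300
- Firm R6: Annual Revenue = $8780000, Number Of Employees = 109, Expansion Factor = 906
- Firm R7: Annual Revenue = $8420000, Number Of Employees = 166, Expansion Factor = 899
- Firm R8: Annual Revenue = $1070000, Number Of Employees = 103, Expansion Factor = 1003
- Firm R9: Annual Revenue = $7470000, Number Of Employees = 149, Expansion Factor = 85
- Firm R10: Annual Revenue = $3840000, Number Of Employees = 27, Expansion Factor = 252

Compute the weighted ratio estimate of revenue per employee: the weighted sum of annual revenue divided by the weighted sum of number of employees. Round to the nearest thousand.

44000

Σ wᵢ·y = 470000×438 + 7770000×250 + 5920000×267 + 1000000×791 + 3960000×300 + 8780000×906 + 8420000×899 + 1070000×1003 + 7470000×85 + 3840000×252
  = 205860000 + 1942500000 + 1580640000 + 791000000 + 1188000000 + 7954680000 + 7569580000 + 1073210000 + 634950000 + 967680000 = 23908100000
Σ wᵢ·x = 128×438 + 36×250 + 56×267 + 71×791 + 138×300 + 109×906 + 166×899 + 103×1003 + 149×85 + 27×252
  = 56064 + 9000 + 14952 + 56161 + 41400 + 98754 + 149234 + 103309 + 12665 + 6804 = 548343
Ratio = 23908100000 / 548343 = 43600.63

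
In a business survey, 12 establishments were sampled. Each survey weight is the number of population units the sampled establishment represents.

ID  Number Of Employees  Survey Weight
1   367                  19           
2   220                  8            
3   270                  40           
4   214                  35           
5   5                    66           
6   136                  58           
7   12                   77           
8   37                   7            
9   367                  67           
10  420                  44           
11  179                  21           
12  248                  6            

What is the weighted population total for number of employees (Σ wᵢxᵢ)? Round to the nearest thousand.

Weighted total = 367×19 + 220×8 + 270×40 + 214×35 + 5×66 + 136×58 + 12×77 + 37×7 + 367×67 + 420×44 + 179×21 + 248×6
  = 6973 + 1760 + 10800 + 7490 + 330 + 7888 + 924 + 259 + 24589 + 18480 + 3759 + 1488 = 84740

85000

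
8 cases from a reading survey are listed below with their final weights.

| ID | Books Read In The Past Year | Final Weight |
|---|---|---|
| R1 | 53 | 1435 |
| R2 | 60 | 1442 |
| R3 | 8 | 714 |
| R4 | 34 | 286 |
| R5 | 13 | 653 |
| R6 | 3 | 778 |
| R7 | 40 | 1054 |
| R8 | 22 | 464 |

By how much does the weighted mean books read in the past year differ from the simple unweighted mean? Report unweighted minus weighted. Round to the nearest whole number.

Unweighted sum = 53 + 60 + 8 + 34 + 13 + 3 + 40 + 22 = 233
Unweighted mean = 233 / 8 = 29.125
Weighted sum = 53×1435 + 60×1442 + 8×714 + 34×286 + 13×653 + 3×778 + 40×1054 + 22×464
  = 241202
Sum of weights = 1435 + 1442 + 714 + 286 + 653 + 778 + 1054 + 464 = 6826
Weighted mean = 241202 / 6826 = 35.335775
Difference (unweighted minus weighted) = -6.210775

-6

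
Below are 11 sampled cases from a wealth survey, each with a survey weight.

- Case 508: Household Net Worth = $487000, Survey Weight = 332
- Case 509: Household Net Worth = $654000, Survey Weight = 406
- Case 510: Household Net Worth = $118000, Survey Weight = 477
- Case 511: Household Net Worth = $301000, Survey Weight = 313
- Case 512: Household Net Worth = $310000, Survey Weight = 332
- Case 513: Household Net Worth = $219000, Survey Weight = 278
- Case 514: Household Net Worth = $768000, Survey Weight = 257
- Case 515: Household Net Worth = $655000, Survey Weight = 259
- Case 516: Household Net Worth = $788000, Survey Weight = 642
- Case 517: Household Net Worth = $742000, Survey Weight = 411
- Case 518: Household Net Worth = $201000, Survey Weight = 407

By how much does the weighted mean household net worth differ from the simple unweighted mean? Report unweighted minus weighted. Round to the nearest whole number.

-9799

Unweighted sum = 487000 + 654000 + 118000 + 301000 + 310000 + 219000 + 768000 + 655000 + 788000 + 742000 + 201000 = 5243000
Unweighted mean = 5243000 / 11 = 476636.36
Weighted sum = 487000×332 + 654000×406 + 118000×477 + 301000×313 + 310000×332 + 219000×278 + 768000×257 + 655000×259 + 788000×642 + 742000×411 + 201000×407
  = 161684000 + 265524000 + 56286000 + 94213000 + 102920000 + 60882000 + 197376000 + 169645000 + 505896000 + 304962000 + 81807000 = 2001195000
Sum of weights = 332 + 406 + 477 + 313 + 332 + 278 + 257 + 259 + 642 + 411 + 407 = 4114
Weighted mean = 2001195000 / 4114 = 486435.34
Difference (unweighted minus weighted) = -9798.9791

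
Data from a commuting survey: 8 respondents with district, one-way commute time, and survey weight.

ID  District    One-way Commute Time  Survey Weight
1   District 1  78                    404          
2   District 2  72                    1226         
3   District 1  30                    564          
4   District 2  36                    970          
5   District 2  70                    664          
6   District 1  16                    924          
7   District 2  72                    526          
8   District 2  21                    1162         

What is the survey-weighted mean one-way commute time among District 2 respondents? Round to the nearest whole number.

District 2 rows: 2, 4, 5, 7, 8
Weighted sum = 72×1226 + 36×970 + 70×664 + 72×526 + 21×1162
  = 88272 + 34920 + 46480 + 37872 + 24402 = 231946
Sum of weights = 1226 + 970 + 664 + 526 + 1162 = 4548
Weighted mean = 231946 / 4548 = 50.99956

51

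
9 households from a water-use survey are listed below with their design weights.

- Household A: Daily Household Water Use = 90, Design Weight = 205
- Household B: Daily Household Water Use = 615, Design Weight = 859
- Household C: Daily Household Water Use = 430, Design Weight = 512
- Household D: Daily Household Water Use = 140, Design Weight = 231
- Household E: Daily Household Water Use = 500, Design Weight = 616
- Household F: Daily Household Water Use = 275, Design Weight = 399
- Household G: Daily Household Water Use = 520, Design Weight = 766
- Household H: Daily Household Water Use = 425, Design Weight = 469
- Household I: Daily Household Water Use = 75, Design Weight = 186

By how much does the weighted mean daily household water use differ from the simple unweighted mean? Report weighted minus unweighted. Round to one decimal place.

Unweighted sum = 3070
Unweighted mean = 3070 / 9 = 341.11111
Weighted sum = 90×205 + 615×859 + 430×512 + 140×231 + 500×616 + 275×399 + 520×766 + 425×469 + 75×186
  = 18450 + 528285 + 220160 + 32340 + 308000 + 109725 + 398320 + 199325 + 13950 = 1828555
Sum of weights = 205 + 859 + 512 + 231 + 616 + 399 + 766 + 469 + 186 = 4243
Weighted mean = 1828555 / 4243 = 430.95805
Difference (weighted minus unweighted) = 89.846937

89.8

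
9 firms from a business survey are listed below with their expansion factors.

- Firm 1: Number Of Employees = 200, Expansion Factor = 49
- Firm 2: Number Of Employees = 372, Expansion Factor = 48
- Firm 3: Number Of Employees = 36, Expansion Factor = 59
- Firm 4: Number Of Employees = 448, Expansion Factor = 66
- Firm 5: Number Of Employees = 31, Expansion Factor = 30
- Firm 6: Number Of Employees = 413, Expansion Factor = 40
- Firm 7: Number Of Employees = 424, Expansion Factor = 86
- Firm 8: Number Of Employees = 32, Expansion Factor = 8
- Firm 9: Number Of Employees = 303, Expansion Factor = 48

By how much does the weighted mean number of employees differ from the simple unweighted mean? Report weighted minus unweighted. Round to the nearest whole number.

Unweighted sum = 200 + 372 + 36 + 448 + 31 + 413 + 424 + 32 + 303 = 2259
Unweighted mean = 2259 / 9 = 251
Weighted sum = 128062
Sum of weights = 49 + 48 + 59 + 66 + 30 + 40 + 86 + 8 + 48 = 434
Weighted mean = 128062 / 434 = 295.07373
Difference (weighted minus unweighted) = 44.073733

44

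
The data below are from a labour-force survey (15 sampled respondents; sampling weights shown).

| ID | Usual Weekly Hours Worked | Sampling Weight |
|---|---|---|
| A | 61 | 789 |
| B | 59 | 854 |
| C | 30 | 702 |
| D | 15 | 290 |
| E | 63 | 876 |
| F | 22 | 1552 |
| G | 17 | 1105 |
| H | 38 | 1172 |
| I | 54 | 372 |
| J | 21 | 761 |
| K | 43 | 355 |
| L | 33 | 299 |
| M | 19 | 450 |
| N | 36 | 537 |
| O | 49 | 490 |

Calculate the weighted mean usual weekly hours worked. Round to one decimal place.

Weighted sum = 389671
Sum of weights = 10604
Weighted mean = 389671 / 10604 = 36.747548

36.7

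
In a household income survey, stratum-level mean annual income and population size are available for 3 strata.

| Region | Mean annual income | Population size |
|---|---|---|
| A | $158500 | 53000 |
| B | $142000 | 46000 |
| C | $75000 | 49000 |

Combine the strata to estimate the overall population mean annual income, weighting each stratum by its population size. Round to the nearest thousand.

126000

Σ Nₕ·x̄ₕ = 158500×53000 + 142000×46000 + 75000×49000
  = 8400500000 + 6532000000 + 3675000000 = 18607500000
Σ Nₕ = 53000 + 46000 + 49000 = 148000
Overall mean = 18607500000 / 148000 = 125726.35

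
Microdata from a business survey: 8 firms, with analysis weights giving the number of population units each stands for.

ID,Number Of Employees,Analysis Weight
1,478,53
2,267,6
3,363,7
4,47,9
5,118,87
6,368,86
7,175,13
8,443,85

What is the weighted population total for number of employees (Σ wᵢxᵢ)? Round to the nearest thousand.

Weighted total = 478×53 + 267×6 + 363×7 + 47×9 + 118×87 + 368×86 + 175×13 + 443×85
  = 111744

112000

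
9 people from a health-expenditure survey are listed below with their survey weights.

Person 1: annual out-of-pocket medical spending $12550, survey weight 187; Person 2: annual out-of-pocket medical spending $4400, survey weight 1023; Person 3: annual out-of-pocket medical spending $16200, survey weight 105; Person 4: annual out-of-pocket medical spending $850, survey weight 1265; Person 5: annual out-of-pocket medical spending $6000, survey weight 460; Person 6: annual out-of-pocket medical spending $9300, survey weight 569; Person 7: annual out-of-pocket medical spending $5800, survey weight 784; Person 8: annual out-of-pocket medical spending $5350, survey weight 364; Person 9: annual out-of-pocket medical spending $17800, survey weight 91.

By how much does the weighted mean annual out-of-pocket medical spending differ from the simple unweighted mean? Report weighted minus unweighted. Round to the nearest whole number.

-3375

Unweighted sum = 12550 + 4400 + 16200 + 850 + 6000 + 9300 + 5800 + 5350 + 17800 = 78250
Unweighted mean = 78250 / 9 = 8694.4444
Weighted sum = 25790400
Sum of weights = 187 + 1023 + 105 + 1265 + 460 + 569 + 784 + 364 + 91 = 4848
Weighted mean = 25790400 / 4848 = 5319.802
Difference (weighted minus unweighted) = -3374.6425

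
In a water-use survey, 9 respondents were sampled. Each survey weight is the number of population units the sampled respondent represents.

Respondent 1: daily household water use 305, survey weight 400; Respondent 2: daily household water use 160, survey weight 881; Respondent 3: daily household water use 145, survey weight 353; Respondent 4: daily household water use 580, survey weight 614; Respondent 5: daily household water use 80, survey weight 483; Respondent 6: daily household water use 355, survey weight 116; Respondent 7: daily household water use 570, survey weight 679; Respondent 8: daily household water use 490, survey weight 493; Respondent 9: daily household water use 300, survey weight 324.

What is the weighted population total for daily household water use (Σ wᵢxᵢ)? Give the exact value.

Weighted total = 305×400 + 160×881 + 145×353 + 580×614 + 80×483 + 355×116 + 570×679 + 490×493 + 300×324
  = 122000 + 140960 + 51185 + 356120 + 38640 + 41180 + 387030 + 241570 + 97200 = 1475885

1475885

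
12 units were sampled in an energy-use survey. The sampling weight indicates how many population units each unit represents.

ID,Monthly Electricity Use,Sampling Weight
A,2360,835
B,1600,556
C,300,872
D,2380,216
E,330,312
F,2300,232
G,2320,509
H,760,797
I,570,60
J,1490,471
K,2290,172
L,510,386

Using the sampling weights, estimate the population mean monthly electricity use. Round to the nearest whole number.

Weighted sum = 7385770
Sum of weights = 835 + 556 + 872 + 216 + 312 + 232 + 509 + 797 + 60 + 471 + 172 + 386 = 5418
Weighted mean = 7385770 / 5418 = 1363.1912

1363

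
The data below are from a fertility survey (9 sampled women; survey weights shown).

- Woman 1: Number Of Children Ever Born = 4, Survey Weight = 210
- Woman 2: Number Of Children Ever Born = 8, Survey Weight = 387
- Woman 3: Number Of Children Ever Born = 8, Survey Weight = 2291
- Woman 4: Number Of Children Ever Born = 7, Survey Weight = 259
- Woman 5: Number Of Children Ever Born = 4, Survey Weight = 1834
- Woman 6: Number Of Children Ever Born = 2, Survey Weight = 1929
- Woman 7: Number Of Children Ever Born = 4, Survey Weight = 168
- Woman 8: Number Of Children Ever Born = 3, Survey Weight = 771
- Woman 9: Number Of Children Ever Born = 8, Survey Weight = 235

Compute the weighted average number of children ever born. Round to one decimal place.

Weighted sum = 40136
Sum of weights = 210 + 387 + 2291 + 259 + 1834 + 1929 + 168 + 771 + 235 = 8084
Weighted mean = 40136 / 8084 = 4.9648689

5.0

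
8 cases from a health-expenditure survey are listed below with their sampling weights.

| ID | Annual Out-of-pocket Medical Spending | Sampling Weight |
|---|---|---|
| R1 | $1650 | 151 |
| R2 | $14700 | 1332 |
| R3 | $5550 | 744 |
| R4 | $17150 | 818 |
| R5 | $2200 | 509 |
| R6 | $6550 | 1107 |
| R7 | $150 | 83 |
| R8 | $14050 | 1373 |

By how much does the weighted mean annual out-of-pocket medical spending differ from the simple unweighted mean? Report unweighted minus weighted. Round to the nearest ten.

-2980

Unweighted sum = 1650 + 14700 + 5550 + 17150 + 2200 + 6550 + 150 + 14050 = 62000
Unweighted mean = 62000 / 8 = 7750
Weighted sum = 1650×151 + 14700×1332 + 5550×744 + 17150×818 + 2200×509 + 6550×1107 + 150×83 + 14050×1373
  = 249150 + 19580400 + 4129200 + 14028700 + 1119800 + 7250850 + 12450 + 19290650 = 65661200
Sum of weights = 151 + 1332 + 744 + 818 + 509 + 1107 + 83 + 1373 = 6117
Weighted mean = 65661200 / 6117 = 10734.216
Difference (unweighted minus weighted) = -2984.2161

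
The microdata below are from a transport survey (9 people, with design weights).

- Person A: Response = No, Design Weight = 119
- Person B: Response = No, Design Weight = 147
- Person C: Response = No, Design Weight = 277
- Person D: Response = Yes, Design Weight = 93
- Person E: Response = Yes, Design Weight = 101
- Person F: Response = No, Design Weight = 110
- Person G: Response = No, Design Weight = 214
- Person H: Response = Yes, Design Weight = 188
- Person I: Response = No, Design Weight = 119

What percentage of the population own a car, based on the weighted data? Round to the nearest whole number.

Sum of weights for 'Yes' = 93 + 101 + 188 = 382
Total weight = 119 + 147 + 277 + 93 + 101 + 110 + 214 + 188 + 119 = 1368
Weighted proportion = 382 / 1368 = 0.27923977 → 27.923977%

28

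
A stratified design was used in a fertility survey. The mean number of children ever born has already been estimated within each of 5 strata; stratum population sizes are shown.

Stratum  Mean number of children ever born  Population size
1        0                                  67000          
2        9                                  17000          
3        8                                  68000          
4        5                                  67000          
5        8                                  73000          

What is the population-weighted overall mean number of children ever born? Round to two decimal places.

Σ Nₕ·x̄ₕ = 0×67000 + 9×17000 + 8×68000 + 5×67000 + 8×73000
  = 0 + 153000 + 544000 + 335000 + 584000 = 1616000
Σ Nₕ = 292000
Overall mean = 1616000 / 292000 = 5.5342466

5.53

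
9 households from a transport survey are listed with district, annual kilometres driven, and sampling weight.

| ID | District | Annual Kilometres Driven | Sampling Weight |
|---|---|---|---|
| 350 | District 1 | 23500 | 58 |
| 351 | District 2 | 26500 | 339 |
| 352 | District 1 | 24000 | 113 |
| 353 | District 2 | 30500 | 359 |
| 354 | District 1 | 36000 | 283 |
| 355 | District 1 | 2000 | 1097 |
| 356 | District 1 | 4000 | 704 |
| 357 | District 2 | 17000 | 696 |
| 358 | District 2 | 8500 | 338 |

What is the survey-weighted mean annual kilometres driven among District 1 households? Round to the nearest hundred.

8500

District 1 rows: 350, 352, 354, 355, 356
Weighted sum = 19273000
Sum of weights = 58 + 113 + 283 + 1097 + 704 = 2255
Weighted mean = 19273000 / 2255 = 8546.7849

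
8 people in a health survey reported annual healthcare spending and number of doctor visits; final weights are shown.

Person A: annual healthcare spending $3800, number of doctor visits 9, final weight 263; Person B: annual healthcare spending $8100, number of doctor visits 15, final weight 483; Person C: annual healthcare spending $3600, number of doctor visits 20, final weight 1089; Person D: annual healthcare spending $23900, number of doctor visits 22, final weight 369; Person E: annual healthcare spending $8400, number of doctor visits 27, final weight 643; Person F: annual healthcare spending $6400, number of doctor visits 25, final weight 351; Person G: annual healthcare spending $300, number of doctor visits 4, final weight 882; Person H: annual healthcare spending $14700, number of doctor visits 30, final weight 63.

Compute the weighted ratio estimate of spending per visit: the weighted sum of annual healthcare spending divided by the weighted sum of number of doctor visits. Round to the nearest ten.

370

Σ wᵢ·y = 3800×263 + 8100×483 + 3600×1089 + 23900×369 + 8400×643 + 6400×351 + 300×882 + 14700×63
  = 26489500
Σ wᵢ·x = 71064
Ratio = 26489500 / 71064 = 372.75554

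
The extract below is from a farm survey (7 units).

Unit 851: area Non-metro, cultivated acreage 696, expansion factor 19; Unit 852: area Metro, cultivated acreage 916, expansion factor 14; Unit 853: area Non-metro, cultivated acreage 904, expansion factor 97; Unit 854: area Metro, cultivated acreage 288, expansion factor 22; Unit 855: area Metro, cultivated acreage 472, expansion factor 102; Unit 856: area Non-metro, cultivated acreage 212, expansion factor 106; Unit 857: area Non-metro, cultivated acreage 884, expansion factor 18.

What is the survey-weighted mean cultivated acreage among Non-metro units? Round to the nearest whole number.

580

Non-metro rows: 851, 853, 856, 857
Weighted sum = 139296
Sum of weights = 19 + 97 + 106 + 18 = 240
Weighted mean = 139296 / 240 = 580.4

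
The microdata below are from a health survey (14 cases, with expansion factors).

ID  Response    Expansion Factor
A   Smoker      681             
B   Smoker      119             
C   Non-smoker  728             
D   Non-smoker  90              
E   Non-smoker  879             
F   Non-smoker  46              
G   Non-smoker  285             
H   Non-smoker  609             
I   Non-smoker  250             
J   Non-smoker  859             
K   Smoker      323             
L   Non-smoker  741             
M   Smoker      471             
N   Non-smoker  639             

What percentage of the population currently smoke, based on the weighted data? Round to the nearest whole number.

24

Sum of weights for 'Smoker' = 681 + 119 + 323 + 471 = 1594
Total weight = 6720
Weighted proportion = 1594 / 6720 = 0.23720238 → 23.720238%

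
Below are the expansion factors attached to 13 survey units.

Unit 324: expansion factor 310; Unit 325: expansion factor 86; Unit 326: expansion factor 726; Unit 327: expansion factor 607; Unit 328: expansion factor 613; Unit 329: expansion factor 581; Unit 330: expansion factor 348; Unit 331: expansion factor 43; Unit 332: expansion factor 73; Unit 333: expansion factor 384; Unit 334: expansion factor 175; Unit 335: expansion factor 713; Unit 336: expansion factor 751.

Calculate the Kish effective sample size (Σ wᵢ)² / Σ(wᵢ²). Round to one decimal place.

9.5

Σ wᵢ = 5410
Σ wᵢ² = 3091084
n_eff = 5410² / 3091084 = 29268100 / 3091084 = 9.4685554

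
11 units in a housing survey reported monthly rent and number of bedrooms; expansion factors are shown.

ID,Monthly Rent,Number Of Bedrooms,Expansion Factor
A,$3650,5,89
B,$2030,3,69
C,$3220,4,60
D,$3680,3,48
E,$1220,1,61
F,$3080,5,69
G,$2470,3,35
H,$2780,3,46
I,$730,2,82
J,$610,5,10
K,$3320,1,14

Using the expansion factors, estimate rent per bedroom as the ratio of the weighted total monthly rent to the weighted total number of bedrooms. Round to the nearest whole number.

Σ wᵢ·y = 3650×89 + 2030×69 + 3220×60 + 3680×48 + 1220×61 + 3080×69 + 2470×35 + 2780×46 + 730×82 + 610×10 + 3320×14
  = 1448470
Σ wᵢ·x = 5×89 + 3×69 + 4×60 + 3×48 + 1×61 + 5×69 + 3×35 + 3×46 + 2×82 + 5×10 + 1×14
  = 445 + 207 + 240 + 144 + 61 + 345 + 105 + 138 + 164 + 50 + 14 = 1913
Ratio = 1448470 / 1913 = 757.17198

757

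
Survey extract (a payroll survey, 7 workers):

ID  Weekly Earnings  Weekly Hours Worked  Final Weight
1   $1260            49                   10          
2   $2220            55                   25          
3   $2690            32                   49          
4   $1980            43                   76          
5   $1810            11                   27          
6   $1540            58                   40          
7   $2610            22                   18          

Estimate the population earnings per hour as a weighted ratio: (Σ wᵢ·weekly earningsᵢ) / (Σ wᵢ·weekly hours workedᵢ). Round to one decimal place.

Σ wᵢ·y = 1260×10 + 2220×25 + 2690×49 + 1980×76 + 1810×27 + 1540×40 + 2610×18
  = 507840
Σ wᵢ·x = 9714
Ratio = 507840 / 9714 = 52.279185

52.3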